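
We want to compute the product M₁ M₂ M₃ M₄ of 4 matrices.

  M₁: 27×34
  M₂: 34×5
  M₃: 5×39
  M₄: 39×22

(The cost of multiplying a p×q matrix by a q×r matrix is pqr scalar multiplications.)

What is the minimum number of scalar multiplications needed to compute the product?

11850

Adjacent pairs: M₁M₂ = 27·34·5 = 4590; M₂M₃ = 34·5·39 = 6630; M₃M₄ = 5·39·22 = 4290.
Length 3: M₁..M₃: k=1: 0+6630+27·34·39=42432; k=2: 4590+0+27·5·39=9855 → min 9855 | M₂..M₄: k=2: 0+4290+34·5·22=8030; k=3: 6630+0+34·39·22=35802 → min 8030.
Length 4: M₁..M₄: k=1: 0+8030+27·34·22=28226; k=2: 4590+4290+27·5·22=11850; k=3: 9855+0+27·39·22=33021 → min 11850.
Optimal order: ((M₁ M₂) (M₃ M₄)) with cost 11850.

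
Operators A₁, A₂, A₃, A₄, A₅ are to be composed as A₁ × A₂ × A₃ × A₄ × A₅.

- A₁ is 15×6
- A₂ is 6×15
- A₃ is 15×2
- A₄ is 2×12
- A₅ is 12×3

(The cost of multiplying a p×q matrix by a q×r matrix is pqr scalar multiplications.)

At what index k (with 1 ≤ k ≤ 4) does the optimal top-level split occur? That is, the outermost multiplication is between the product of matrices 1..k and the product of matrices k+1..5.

Adjacent pairs: A₁A₂ = 15·6·15 = 1350; A₂A₃ = 6·15·2 = 180; A₃A₄ = 15·2·12 = 360; A₄A₅ = 2·12·3 = 72.
Length 3: A₁..A₃: k=1: 0+180+15·6·2=360; k=2: 1350+0+15·15·2=1800 → min 360 | A₂..A₄: k=2: 0+360+6·15·12=1440; k=3: 180+0+6·2·12=324 → min 324 | A₃..A₅: k=3: 0+72+15·2·3=162; k=4: 360+0+15·12·3=900 → min 162.
Length 4: A₁..A₄: k=1: 0+324+15·6·12=1404; k=2: 1350+360+15·15·12=4410; k=3: 360+0+15·2·12=720 → min 720 | A₂..A₅: k=2: 0+162+6·15·3=432; k=3: 180+72+6·2·3=288; k=4: 324+0+6·12·3=540 → min 288.
Top-level splits: k=1: (A₁..A₁)·(A₂..A₅) → 0+288+15·6·3 = 558; k=2: (A₁..A₂)·(A₃..A₅) → 1350+162+15·15·3 = 2187; k=3: (A₁..A₃)·(A₄..A₅) → 360+72+15·2·3 = 522; k=4: (A₁..A₄)·(A₅..A₅) → 720+0+15·12·3 = 1260.
Best split is after A₃, i.e. k = 3.

3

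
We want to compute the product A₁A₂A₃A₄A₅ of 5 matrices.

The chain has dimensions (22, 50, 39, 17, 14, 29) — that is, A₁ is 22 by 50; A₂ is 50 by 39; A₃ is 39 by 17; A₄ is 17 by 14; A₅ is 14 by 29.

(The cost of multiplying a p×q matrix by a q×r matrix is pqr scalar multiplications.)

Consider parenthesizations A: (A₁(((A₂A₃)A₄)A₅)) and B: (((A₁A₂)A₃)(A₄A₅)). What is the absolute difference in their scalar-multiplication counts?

22016

Order A = (A₁(((A₂A₃)A₄)A₅)): (A₂A₃): 50×39 by 39×17 → 50×17, cost 50·39·17 = 33150; ((A₂A₃)A₄): 50×17 by 17×14 → 50×14, cost 50·17·14 = 11900; cumulative 45050; (((A₂A₃)A₄)A₅): 50×14 by 14×29 → 50×29, cost 50·14·29 = 20300; cumulative 65350; (A₁(((A₂A₃)A₄)A₅)): 22×50 by 50×29 → 22×29, cost 22·50·29 = 31900; cumulative 97250. Total 97250.
Order B = (((A₁A₂)A₃)(A₄A₅)): (A₁A₂): 22×50 by 50×39 → 22×39, cost 22·50·39 = 42900; ((A₁A₂)A₃): 22×39 by 39×17 → 22×17, cost 22·39·17 = 14586; cumulative 57486; (A₄A₅): 17×14 by 14×29 → 17×29, cost 17·14·29 = 6902; (((A₁A₂)A₃)(A₄A₅)): 22×17 by 17×29 → 22×29, cost 22·17·29 = 10846; cumulative 75234. Total 75234.
Difference: |97250 − 75234| = 22016.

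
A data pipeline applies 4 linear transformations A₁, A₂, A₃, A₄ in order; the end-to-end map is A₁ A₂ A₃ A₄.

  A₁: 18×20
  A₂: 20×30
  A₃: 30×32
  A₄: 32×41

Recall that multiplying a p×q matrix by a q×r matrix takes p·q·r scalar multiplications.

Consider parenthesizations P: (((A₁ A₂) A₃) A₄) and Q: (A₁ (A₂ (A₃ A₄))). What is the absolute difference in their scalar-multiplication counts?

Order P = (((A₁ A₂) A₃) A₄): (A₁ A₂): 18×20 by 20×30 → 18×30, cost 18·20·30 = 10800; ((A₁ A₂) A₃): 18×30 by 30×32 → 18×32, cost 18·30·32 = 17280; cumulative 28080; (((A₁ A₂) A₃) A₄): 18×32 by 32×41 → 18×41, cost 18·32·41 = 23616; cumulative 51696. Total 51696.
Order Q = (A₁ (A₂ (A₃ A₄))): (A₃ A₄): 30×32 by 32×41 → 30×41, cost 30·32·41 = 39360; (A₂ (A₃ A₄)): 20×30 by 30×41 → 20×41, cost 20·30·41 = 24600; cumulative 63960; (A₁ (A₂ (A₃ A₄))): 18×20 by 20×41 → 18×41, cost 18·20·41 = 14760; cumulative 78720. Total 78720.
Difference: |51696 − 78720| = 27024.

27024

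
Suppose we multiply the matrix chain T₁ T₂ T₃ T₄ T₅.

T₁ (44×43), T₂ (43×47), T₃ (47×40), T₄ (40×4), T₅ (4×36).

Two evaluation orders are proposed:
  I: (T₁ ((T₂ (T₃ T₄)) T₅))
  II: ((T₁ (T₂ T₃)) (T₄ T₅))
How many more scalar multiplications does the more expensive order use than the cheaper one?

135732

Order I = (T₁ ((T₂ (T₃ T₄)) T₅)): (T₃ T₄): 47×40 by 40×4 → 47×4, cost 47·40·4 = 7520; (T₂ (T₃ T₄)): 43×47 by 47×4 → 43×4, cost 43·47·4 = 8084; cumulative 15604; ((T₂ (T₃ T₄)) T₅): 43×4 by 4×36 → 43×36, cost 43·4·36 = 6192; cumulative 21796; (T₁ ((T₂ (T₃ T₄)) T₅)): 44×43 by 43×36 → 44×36, cost 44·43·36 = 68112; cumulative 89908. Total 89908.
Order II = ((T₁ (T₂ T₃)) (T₄ T₅)): (T₂ T₃): 43×47 by 47×40 → 43×40, cost 43·47·40 = 80840; (T₁ (T₂ T₃)): 44×43 by 43×40 → 44×40, cost 44·43·40 = 75680; cumulative 156520; (T₄ T₅): 40×4 by 4×36 → 40×36, cost 40·4·36 = 5760; ((T₁ (T₂ T₃)) (T₄ T₅)): 44×40 by 40×36 → 44×36, cost 44·40·36 = 63360; cumulative 225640. Total 225640.
Difference: |89908 − 225640| = 135732.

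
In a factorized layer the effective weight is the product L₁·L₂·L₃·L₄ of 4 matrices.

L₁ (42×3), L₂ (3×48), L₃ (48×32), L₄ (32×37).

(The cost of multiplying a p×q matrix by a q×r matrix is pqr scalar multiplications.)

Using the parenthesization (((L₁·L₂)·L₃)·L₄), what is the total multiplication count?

120288

(L₁·L₂): 42×3 by 3×48 → 42×48, cost 42·3·48 = 6048
((L₁·L₂)·L₃): 42×48 by 48×32 → 42×32, cost 42·48·32 = 64512; cumulative 70560
(((L₁·L₂)·L₃)·L₄): 42×32 by 32×37 → 42×37, cost 42·32·37 = 49728; cumulative 120288
Total: 120288 scalar multiplications.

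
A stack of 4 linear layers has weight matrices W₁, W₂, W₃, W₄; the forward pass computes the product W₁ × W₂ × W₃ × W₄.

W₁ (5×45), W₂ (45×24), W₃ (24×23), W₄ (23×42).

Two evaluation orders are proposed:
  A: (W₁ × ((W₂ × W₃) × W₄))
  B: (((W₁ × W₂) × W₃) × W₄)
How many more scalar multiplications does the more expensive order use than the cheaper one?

Order A = (W₁ × ((W₂ × W₃) × W₄)): (W₂ × W₃): 45×24 by 24×23 → 45×23, cost 45·24·23 = 24840; ((W₂ × W₃) × W₄): 45×23 by 23×42 → 45×42, cost 45·23·42 = 43470; cumulative 68310; (W₁ × ((W₂ × W₃) × W₄)): 5×45 by 45×42 → 5×42, cost 5·45·42 = 9450; cumulative 77760. Total 77760.
Order B = (((W₁ × W₂) × W₃) × W₄): (W₁ × W₂): 5×45 by 45×24 → 5×24, cost 5·45·24 = 5400; ((W₁ × W₂) × W₃): 5×24 by 24×23 → 5×23, cost 5·24·23 = 2760; cumulative 8160; (((W₁ × W₂) × W₃) × W₄): 5×23 by 23×42 → 5×42, cost 5·23·42 = 4830; cumulative 12990. Total 12990.
Difference: |77760 − 12990| = 64770.

64770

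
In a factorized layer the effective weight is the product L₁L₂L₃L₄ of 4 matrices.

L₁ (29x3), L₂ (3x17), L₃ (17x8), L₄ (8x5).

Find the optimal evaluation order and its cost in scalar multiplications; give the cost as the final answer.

963

Adjacent pairs: L₁L₂ = 29·3·17 = 1479; L₂L₃ = 3·17·8 = 408; L₃L₄ = 17·8·5 = 680.
Length 3: L₁..L₃: k=1: 0+408+29·3·8=1104; k=2: 1479+0+29·17·8=5423 → min 1104 | L₂..L₄: k=2: 0+680+3·17·5=935; k=3: 408+0+3·8·5=528 → min 528.
Length 4: L₁..L₄: k=1: 0+528+29·3·5=963; k=2: 1479+680+29·17·5=4624; k=3: 1104+0+29·8·5=2264 → min 963.
Optimal parenthesization: (L₁((L₂L₃)L₄)) with cost 963.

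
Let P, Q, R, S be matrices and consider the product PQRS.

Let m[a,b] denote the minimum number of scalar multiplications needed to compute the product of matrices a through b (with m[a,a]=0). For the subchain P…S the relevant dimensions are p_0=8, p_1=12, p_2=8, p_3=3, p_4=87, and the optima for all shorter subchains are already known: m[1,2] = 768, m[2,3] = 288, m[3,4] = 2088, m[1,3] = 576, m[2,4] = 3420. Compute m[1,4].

2664

m[1,4] = min over k∈[1,3] of m[1,k]+m[k+1,4]+p_{0}·p_k·p_{4}.
k=1: 0 + 3420 + 8·12·87 = 11772; k=2: 768 + 2088 + 8·8·87 = 8424; k=3: 576 + 0 + 8·3·87 = 2664.
Minimum: 2664 at k=3.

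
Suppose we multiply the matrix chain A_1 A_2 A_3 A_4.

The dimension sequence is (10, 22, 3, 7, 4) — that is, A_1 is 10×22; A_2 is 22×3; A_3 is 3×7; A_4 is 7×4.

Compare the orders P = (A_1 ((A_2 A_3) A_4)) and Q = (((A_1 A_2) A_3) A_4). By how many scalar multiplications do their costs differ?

Order P = (A_1 ((A_2 A_3) A_4)): (A_2 A_3): 22×3 by 3×7 → 22×7, cost 22·3·7 = 462; ((A_2 A_3) A_4): 22×7 by 7×4 → 22×4, cost 22·7·4 = 616; cumulative 1078; (A_1 ((A_2 A_3) A_4)): 10×22 by 22×4 → 10×4, cost 10·22·4 = 880; cumulative 1958. Total 1958.
Order Q = (((A_1 A_2) A_3) A_4): (A_1 A_2): 10×22 by 22×3 → 10×3, cost 10·22·3 = 660; ((A_1 A_2) A_3): 10×3 by 3×7 → 10×7, cost 10·3·7 = 210; cumulative 870; (((A_1 A_2) A_3) A_4): 10×7 by 7×4 → 10×4, cost 10·7·4 = 280; cumulative 1150. Total 1150.
Difference: |1958 − 1150| = 808.

808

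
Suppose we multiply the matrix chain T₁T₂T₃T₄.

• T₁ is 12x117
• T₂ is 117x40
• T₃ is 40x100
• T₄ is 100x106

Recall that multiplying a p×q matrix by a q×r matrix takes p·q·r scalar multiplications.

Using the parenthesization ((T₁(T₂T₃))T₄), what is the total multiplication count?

(T₂T₃): 117×40 by 40×100 → 117×100, cost 117·40·100 = 468000
(T₁(T₂T₃)): 12×117 by 117×100 → 12×100, cost 12·117·100 = 140400; cumulative 608400
((T₁(T₂T₃))T₄): 12×100 by 100×106 → 12×106, cost 12·100·106 = 127200; cumulative 735600
Total: 735600 scalar multiplications.

735600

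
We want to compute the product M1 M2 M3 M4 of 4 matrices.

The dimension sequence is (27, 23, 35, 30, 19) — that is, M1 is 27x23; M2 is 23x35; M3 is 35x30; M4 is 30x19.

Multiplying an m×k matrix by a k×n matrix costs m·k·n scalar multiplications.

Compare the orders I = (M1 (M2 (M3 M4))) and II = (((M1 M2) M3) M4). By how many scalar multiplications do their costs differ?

Order I = (M1 (M2 (M3 M4))): (M3 M4): 35×30 by 30×19 → 35×19, cost 35·30·19 = 19950; (M2 (M3 M4)): 23×35 by 35×19 → 23×19, cost 23·35·19 = 15295; cumulative 35245; (M1 (M2 (M3 M4))): 27×23 by 23×19 → 27×19, cost 27·23·19 = 11799; cumulative 47044. Total 47044.
Order II = (((M1 M2) M3) M4): (M1 M2): 27×23 by 23×35 → 27×35, cost 27·23·35 = 21735; ((M1 M2) M3): 27×35 by 35×30 → 27×30, cost 27·35·30 = 28350; cumulative 50085; (((M1 M2) M3) M4): 27×30 by 30×19 → 27×19, cost 27·30·19 = 15390; cumulative 65475. Total 65475.
Difference: |47044 − 65475| = 18431.

18431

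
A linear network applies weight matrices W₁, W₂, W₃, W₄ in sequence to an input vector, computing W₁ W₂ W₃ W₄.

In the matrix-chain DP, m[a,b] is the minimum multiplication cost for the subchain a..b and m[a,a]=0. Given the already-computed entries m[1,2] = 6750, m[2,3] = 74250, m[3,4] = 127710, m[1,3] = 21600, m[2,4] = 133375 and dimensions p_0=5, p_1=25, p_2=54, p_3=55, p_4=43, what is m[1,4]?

33425

m[1,4] = min over k∈[1,3] of m[1,k]+m[k+1,4]+p_{0}·p_k·p_{4}.
k=1: 0 + 133375 + 5·25·43 = 138750; k=2: 6750 + 127710 + 5·54·43 = 146070; k=3: 21600 + 0 + 5·55·43 = 33425.
Minimum: 33425 at k=3.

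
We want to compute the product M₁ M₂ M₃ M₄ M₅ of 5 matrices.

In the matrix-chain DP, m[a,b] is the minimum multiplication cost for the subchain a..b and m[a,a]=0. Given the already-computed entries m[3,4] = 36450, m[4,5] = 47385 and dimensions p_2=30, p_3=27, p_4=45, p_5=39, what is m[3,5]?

78975

m[3,5] = min over k∈[3,4] of m[3,k]+m[k+1,5]+p_{2}·p_k·p_{5}.
k=3: 0 + 47385 + 30·27·39 = 78975; k=4: 36450 + 0 + 30·45·39 = 89100.
Minimum: 78975 at k=3.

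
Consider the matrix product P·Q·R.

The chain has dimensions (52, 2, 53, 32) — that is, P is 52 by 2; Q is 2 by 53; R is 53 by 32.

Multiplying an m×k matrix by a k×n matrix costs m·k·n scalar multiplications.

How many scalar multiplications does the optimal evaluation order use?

Order (P·(Q·R)): (Q·R): 2×53 by 53×32 → 2×32, cost 2·53·32 = 3392; (P·(Q·R)): 52×2 by 2×32 → 52×32, cost 52·2·32 = 3328; cumulative 6720. Total 6720.
Order ((P·Q)·R): (P·Q): 52×2 by 2×53 → 52×53, cost 52·2·53 = 5512; ((P·Q)·R): 52×53 by 53×32 → 52×32, cost 52·53·32 = 88192; cumulative 93704. Total 93704.
Minimum: 6720.

6720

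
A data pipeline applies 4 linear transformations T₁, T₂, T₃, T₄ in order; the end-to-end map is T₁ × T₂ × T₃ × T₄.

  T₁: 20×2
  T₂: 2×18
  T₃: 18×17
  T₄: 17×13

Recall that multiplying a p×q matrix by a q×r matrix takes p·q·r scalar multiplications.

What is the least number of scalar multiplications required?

1574

Adjacent pairs: T₁T₂ = 20·2·18 = 720; T₂T₃ = 2·18·17 = 612; T₃T₄ = 18·17·13 = 3978.
Length 3: T₁..T₃: k=1: 0+612+20·2·17=1292; k=2: 720+0+20·18·17=6840 → min 1292 | T₂..T₄: k=2: 0+3978+2·18·13=4446; k=3: 612+0+2·17·13=1054 → min 1054.
Length 4: T₁..T₄: k=1: 0+1054+20·2·13=1574; k=2: 720+3978+20·18·13=9378; k=3: 1292+0+20·17·13=5712 → min 1574.
Optimal order: (T₁ × ((T₂ × T₃) × T₄)) with cost 1574.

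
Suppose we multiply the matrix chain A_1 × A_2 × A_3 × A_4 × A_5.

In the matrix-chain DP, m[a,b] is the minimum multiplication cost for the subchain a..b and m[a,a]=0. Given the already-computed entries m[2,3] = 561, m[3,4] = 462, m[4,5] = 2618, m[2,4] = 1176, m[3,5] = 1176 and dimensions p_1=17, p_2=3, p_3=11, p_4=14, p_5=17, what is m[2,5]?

m[2,5] = min over k∈[2,4] of m[2,k]+m[k+1,5]+p_{1}·p_k·p_{5}.
k=2: 0 + 1176 + 17·3·17 = 2043; k=3: 561 + 2618 + 17·11·17 = 6358; k=4: 1176 + 0 + 17·14·17 = 5222.
Minimum: 2043 at k=2.

2043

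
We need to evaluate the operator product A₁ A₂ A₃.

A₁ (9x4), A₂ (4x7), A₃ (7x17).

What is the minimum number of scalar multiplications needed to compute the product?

Order (A₁ (A₂ A₃)): (A₂ A₃): 4×7 by 7×17 → 4×17, cost 4·7·17 = 476; (A₁ (A₂ A₃)): 9×4 by 4×17 → 9×17, cost 9·4·17 = 612; cumulative 1088. Total 1088.
Order ((A₁ A₂) A₃): (A₁ A₂): 9×4 by 4×7 → 9×7, cost 9·4·7 = 252; ((A₁ A₂) A₃): 9×7 by 7×17 → 9×17, cost 9·7·17 = 1071; cumulative 1323. Total 1323.
Minimum: 1088.

1088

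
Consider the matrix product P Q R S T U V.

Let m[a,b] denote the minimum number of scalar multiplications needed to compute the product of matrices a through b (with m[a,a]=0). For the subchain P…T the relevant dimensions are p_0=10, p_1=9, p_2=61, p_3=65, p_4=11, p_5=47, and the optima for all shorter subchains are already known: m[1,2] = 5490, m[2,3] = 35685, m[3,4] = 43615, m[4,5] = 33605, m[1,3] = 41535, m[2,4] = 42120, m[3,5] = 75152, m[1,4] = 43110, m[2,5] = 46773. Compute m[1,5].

48280

m[1,5] = min over k∈[1,4] of m[1,k]+m[k+1,5]+p_{0}·p_k·p_{5}.
k=1: 0 + 46773 + 10·9·47 = 51003; k=2: 5490 + 75152 + 10·61·47 = 109312; k=3: 41535 + 33605 + 10·65·47 = 105690; k=4: 43110 + 0 + 10·11·47 = 48280.
Minimum: 48280 at k=4.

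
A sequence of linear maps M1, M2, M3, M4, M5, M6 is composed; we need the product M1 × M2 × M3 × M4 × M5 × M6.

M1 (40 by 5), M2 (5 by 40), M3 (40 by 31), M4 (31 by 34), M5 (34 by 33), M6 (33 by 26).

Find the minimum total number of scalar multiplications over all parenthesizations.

26570

Adjacent pairs: M1M2 = 40·5·40 = 8000; M2M3 = 5·40·31 = 6200; M3M4 = 40·31·34 = 42160; M4M5 = 31·34·33 = 34782; M5M6 = 34·33·26 = 29172.
Length 3: M1..M3: k=1: 0+6200+40·5·31=12400; k=2: 8000+0+40·40·31=57600 → min 12400 | M2..M4: k=2: 0+42160+5·40·34=48960; k=3: 6200+0+5·31·34=11470 → min 11470 | M3..M5: k=3: 0+34782+40·31·33=75702; k=4: 42160+0+40·34·33=87040 → min 75702 | M4..M6: k=4: 0+29172+31·34·26=56576; k=5: 34782+0+31·33·26=61380 → min 56576.
Length 4: M1..M4: k=1: 0+11470+40·5·34=18270; k=2: 8000+42160+40·40·34=104560; k=3: 12400+0+40·31·34=54560 → min 18270 | M2..M5: k=2: 0+75702+5·40·33=82302; k=3: 6200+34782+5·31·33=46097; k=4: 11470+0+5·34·33=17080 → min 17080 | M3..M6: k=3: 0+56576+40·31·26=88816; k=4: 42160+29172+40·34·26=106692; k=5: 75702+0+40·33·26=110022 → min 88816.
Length 5: M1..M5: k=1: 0+17080+40·5·33=23680; k=2: 8000+75702+40·40·33=136502; k=3: 12400+34782+40·31·33=88102; k=4: 18270+0+40·34·33=63150 → min 23680 | M2..M6: k=2: 0+88816+5·40·26=94016; k=3: 6200+56576+5·31·26=66806; k=4: 11470+29172+5·34·26=45062; k=5: 17080+0+5·33·26=21370 → min 21370.
Length 6: M1..M6: k=1: 0+21370+40·5·26=26570; k=2: 8000+88816+40·40·26=138416; k=3: 12400+56576+40·31·26=101216; k=4: 18270+29172+40·34·26=82802; k=5: 23680+0+40·33·26=58000 → min 26570.
Optimal order: (M1 × ((((M2 × M3) × M4) × M5) × M6)) with cost 26570.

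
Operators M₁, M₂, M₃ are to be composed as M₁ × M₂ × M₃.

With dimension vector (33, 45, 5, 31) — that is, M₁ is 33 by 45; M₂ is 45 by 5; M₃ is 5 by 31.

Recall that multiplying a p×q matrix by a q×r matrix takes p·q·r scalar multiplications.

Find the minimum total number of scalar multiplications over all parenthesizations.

Order (M₁ × (M₂ × M₃)): (M₂ × M₃): 45×5 by 5×31 → 45×31, cost 45·5·31 = 6975; (M₁ × (M₂ × M₃)): 33×45 by 45×31 → 33×31, cost 33·45·31 = 46035; cumulative 53010. Total 53010.
Order ((M₁ × M₂) × M₃): (M₁ × M₂): 33×45 by 45×5 → 33×5, cost 33·45·5 = 7425; ((M₁ × M₂) × M₃): 33×5 by 5×31 → 33×31, cost 33·5·31 = 5115; cumulative 12540. Total 12540.
Minimum: 12540.

12540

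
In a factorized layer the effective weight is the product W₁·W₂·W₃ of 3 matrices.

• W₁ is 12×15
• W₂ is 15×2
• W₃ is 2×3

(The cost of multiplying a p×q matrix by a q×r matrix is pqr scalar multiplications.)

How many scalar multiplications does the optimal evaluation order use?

Order (W₁·(W₂·W₃)): (W₂·W₃): 15×2 by 2×3 → 15×3, cost 15·2·3 = 90; (W₁·(W₂·W₃)): 12×15 by 15×3 → 12×3, cost 12·15·3 = 540; cumulative 630. Total 630.
Order ((W₁·W₂)·W₃): (W₁·W₂): 12×15 by 15×2 → 12×2, cost 12·15·2 = 360; ((W₁·W₂)·W₃): 12×2 by 2×3 → 12×3, cost 12·2·3 = 72; cumulative 432. Total 432.
Minimum: 432.

432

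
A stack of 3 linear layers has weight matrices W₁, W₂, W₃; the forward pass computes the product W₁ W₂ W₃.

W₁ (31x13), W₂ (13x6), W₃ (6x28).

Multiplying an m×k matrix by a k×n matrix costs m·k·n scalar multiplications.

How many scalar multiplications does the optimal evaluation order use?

Order (W₁ (W₂ W₃)): (W₂ W₃): 13×6 by 6×28 → 13×28, cost 13·6·28 = 2184; (W₁ (W₂ W₃)): 31×13 by 13×28 → 31×28, cost 31·13·28 = 11284; cumulative 13468. Total 13468.
Order ((W₁ W₂) W₃): (W₁ W₂): 31×13 by 13×6 → 31×6, cost 31·13·6 = 2418; ((W₁ W₂) W₃): 31×6 by 6×28 → 31×28, cost 31·6·28 = 5208; cumulative 7626. Total 7626.
Minimum: 7626.

7626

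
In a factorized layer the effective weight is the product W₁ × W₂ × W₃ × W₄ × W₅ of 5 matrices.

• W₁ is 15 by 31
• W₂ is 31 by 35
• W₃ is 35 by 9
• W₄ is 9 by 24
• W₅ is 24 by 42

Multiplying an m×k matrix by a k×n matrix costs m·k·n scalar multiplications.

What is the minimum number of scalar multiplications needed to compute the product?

28692

Adjacent pairs: W₁W₂ = 15·31·35 = 16275; W₂W₃ = 31·35·9 = 9765; W₃W₄ = 35·9·24 = 7560; W₄W₅ = 9·24·42 = 9072.
Length 3: W₁..W₃: k=1: 0+9765+15·31·9=13950; k=2: 16275+0+15·35·9=21000 → min 13950 | W₂..W₄: k=2: 0+7560+31·35·24=33600; k=3: 9765+0+31·9·24=16461 → min 16461 | W₃..W₅: k=3: 0+9072+35·9·42=22302; k=4: 7560+0+35·24·42=42840 → min 22302.
Length 4: W₁..W₄: k=1: 0+16461+15·31·24=27621; k=2: 16275+7560+15·35·24=36435; k=3: 13950+0+15·9·24=17190 → min 17190 | W₂..W₅: k=2: 0+22302+31·35·42=67872; k=3: 9765+9072+31·9·42=30555; k=4: 16461+0+31·24·42=47709 → min 30555.
Length 5: W₁..W₅: k=1: 0+30555+15·31·42=50085; k=2: 16275+22302+15·35·42=60627; k=3: 13950+9072+15·9·42=28692; k=4: 17190+0+15·24·42=32310 → min 28692.
Optimal order: ((W₁ × (W₂ × W₃)) × (W₄ × W₅)) with cost 28692.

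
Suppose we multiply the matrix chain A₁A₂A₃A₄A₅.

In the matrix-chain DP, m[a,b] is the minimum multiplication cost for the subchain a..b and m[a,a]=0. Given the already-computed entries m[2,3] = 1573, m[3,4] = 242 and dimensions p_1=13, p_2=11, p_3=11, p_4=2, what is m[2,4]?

m[2,4] = min over k∈[2,3] of m[2,k]+m[k+1,4]+p_{1}·p_k·p_{4}.
k=2: 0 + 242 + 13·11·2 = 528; k=3: 1573 + 0 + 13·11·2 = 1859.
Minimum: 528 at k=2.

528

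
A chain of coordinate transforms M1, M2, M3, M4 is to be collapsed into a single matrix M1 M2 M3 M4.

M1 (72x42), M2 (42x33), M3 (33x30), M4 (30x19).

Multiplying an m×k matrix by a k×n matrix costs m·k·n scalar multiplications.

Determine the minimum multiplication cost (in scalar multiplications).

Adjacent pairs: M1M2 = 72·42·33 = 99792; M2M3 = 42·33·30 = 41580; M3M4 = 33·30·19 = 18810.
Length 3: M1..M3: k=1: 0+41580+72·42·30=132300; k=2: 99792+0+72·33·30=171072 → min 132300 | M2..M4: k=2: 0+18810+42·33·19=45144; k=3: 41580+0+42·30·19=65520 → min 45144.
Length 4: M1..M4: k=1: 0+45144+72·42·19=102600; k=2: 99792+18810+72·33·19=163746; k=3: 132300+0+72·30·19=173340 → min 102600.
Optimal order: (M1 (M2 (M3 M4))) with cost 102600.

102600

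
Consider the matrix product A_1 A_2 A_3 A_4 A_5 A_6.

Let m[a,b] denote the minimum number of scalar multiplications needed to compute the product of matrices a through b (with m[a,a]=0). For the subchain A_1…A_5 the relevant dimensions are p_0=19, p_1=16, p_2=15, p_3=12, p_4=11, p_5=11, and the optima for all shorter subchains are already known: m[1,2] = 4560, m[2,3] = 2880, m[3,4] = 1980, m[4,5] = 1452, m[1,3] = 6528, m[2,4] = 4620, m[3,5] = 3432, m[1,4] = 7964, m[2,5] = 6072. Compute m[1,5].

9416

m[1,5] = min over k∈[1,4] of m[1,k]+m[k+1,5]+p_{0}·p_k·p_{5}.
k=1: 0 + 6072 + 19·16·11 = 9416; k=2: 4560 + 3432 + 19·15·11 = 11127; k=3: 6528 + 1452 + 19·12·11 = 10488; k=4: 7964 + 0 + 19·11·11 = 10263.
Minimum: 9416 at k=1.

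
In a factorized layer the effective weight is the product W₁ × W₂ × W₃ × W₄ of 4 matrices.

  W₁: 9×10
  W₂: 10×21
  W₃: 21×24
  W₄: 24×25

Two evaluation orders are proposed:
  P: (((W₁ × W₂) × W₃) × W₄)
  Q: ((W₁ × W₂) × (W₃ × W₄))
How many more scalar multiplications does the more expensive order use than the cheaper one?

Order P = (((W₁ × W₂) × W₃) × W₄): (W₁ × W₂): 9×10 by 10×21 → 9×21, cost 9·10·21 = 1890; ((W₁ × W₂) × W₃): 9×21 by 21×24 → 9×24, cost 9·21·24 = 4536; cumulative 6426; (((W₁ × W₂) × W₃) × W₄): 9×24 by 24×25 → 9×25, cost 9·24·25 = 5400; cumulative 11826. Total 11826.
Order Q = ((W₁ × W₂) × (W₃ × W₄)): (W₁ × W₂): 9×10 by 10×21 → 9×21, cost 9·10·21 = 1890; (W₃ × W₄): 21×24 by 24×25 → 21×25, cost 21·24·25 = 12600; ((W₁ × W₂) × (W₃ × W₄)): 9×21 by 21×25 → 9×25, cost 9·21·25 = 4725; cumulative 19215. Total 19215.
Difference: |11826 − 19215| = 7389.

7389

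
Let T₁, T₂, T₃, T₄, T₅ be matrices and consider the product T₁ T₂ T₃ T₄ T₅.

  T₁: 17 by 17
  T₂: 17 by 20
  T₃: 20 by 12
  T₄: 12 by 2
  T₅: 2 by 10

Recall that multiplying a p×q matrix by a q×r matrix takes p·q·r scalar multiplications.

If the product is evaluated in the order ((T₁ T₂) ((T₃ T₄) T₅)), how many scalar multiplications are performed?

10060

(T₁ T₂): 17×17 by 17×20 → 17×20, cost 17·17·20 = 5780
(T₃ T₄): 20×12 by 12×2 → 20×2, cost 20·12·2 = 480
((T₃ T₄) T₅): 20×2 by 2×10 → 20×10, cost 20·2·10 = 400; cumulative 880
((T₁ T₂) ((T₃ T₄) T₅)): 17×20 by 20×10 → 17×10, cost 17·20·10 = 3400; cumulative 10060
Total: 10060 scalar multiplications.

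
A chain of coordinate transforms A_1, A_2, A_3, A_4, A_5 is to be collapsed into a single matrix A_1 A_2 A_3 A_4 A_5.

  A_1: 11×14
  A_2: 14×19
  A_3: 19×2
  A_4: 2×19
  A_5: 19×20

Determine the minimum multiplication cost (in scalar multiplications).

2040

Adjacent pairs: A_1A_2 = 11·14·19 = 2926; A_2A_3 = 14·19·2 = 532; A_3A_4 = 19·2·19 = 722; A_4A_5 = 2·19·20 = 760.
Length 3: A_1..A_3: k=1: 0+532+11·14·2=840; k=2: 2926+0+11·19·2=3344 → min 840 | A_2..A_4: k=2: 0+722+14·19·19=5776; k=3: 532+0+14·2·19=1064 → min 1064 | A_3..A_5: k=3: 0+760+19·2·20=1520; k=4: 722+0+19·19·20=7942 → min 1520.
Length 4: A_1..A_4: k=1: 0+1064+11·14·19=3990; k=2: 2926+722+11·19·19=7619; k=3: 840+0+11·2·19=1258 → min 1258 | A_2..A_5: k=2: 0+1520+14·19·20=6840; k=3: 532+760+14·2·20=1852; k=4: 1064+0+14·19·20=6384 → min 1852.
Length 5: A_1..A_5: k=1: 0+1852+11·14·20=4932; k=2: 2926+1520+11·19·20=8626; k=3: 840+760+11·2·20=2040; k=4: 1258+0+11·19·20=5438 → min 2040.
Optimal order: ((A_1 (A_2 A_3)) (A_4 A_5)) with cost 2040.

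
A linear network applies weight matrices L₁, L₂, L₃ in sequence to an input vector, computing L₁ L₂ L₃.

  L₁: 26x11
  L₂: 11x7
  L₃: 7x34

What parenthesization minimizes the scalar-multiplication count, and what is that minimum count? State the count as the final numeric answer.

(L₁ (L₂ L₃)): cost 12342.
((L₁ L₂) L₃): cost 8190.
Optimal: ((L₁ L₂) L₃) with cost 8190.

8190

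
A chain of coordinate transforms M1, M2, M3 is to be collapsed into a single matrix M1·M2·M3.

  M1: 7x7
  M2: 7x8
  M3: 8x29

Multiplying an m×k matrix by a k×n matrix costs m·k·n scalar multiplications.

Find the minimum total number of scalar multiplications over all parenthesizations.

Order (M1·(M2·M3)): (M2·M3): 7×8 by 8×29 → 7×29, cost 7·8·29 = 1624; (M1·(M2·M3)): 7×7 by 7×29 → 7×29, cost 7·7·29 = 1421; cumulative 3045. Total 3045.
Order ((M1·M2)·M3): (M1·M2): 7×7 by 7×8 → 7×8, cost 7·7·8 = 392; ((M1·M2)·M3): 7×8 by 8×29 → 7×29, cost 7·8·29 = 1624; cumulative 2016. Total 2016.
Minimum: 2016.

2016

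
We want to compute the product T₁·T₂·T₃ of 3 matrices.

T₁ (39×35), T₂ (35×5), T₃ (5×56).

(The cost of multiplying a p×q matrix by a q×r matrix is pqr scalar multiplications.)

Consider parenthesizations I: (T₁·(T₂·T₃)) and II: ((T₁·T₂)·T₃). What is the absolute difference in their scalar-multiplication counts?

Order I = (T₁·(T₂·T₃)): (T₂·T₃): 35×5 by 5×56 → 35×56, cost 35·5·56 = 9800; (T₁·(T₂·T₃)): 39×35 by 35×56 → 39×56, cost 39·35·56 = 76440; cumulative 86240. Total 86240.
Order II = ((T₁·T₂)·T₃): (T₁·T₂): 39×35 by 35×5 → 39×5, cost 39·35·5 = 6825; ((T₁·T₂)·T₃): 39×5 by 5×56 → 39×56, cost 39·5·56 = 10920; cumulative 17745. Total 17745.
Difference: |86240 − 17745| = 68495.

68495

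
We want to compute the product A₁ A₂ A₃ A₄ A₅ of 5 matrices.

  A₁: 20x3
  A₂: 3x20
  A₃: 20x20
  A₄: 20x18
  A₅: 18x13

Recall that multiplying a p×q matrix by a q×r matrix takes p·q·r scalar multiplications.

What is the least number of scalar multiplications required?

3762

Adjacent pairs: A₁A₂ = 20·3·20 = 1200; A₂A₃ = 3·20·20 = 1200; A₃A₄ = 20·20·18 = 7200; A₄A₅ = 20·18·13 = 4680.
Length 3: A₁..A₃: k=1: 0+1200+20·3·20=2400; k=2: 1200+0+20·20·20=9200 → min 2400 | A₂..A₄: k=2: 0+7200+3·20·18=8280; k=3: 1200+0+3·20·18=2280 → min 2280 | A₃..A₅: k=3: 0+4680+20·20·13=9880; k=4: 7200+0+20·18·13=11880 → min 9880.
Length 4: A₁..A₄: k=1: 0+2280+20·3·18=3360; k=2: 1200+7200+20·20·18=15600; k=3: 2400+0+20·20·18=9600 → min 3360 | A₂..A₅: k=2: 0+9880+3·20·13=10660; k=3: 1200+4680+3·20·13=6660; k=4: 2280+0+3·18·13=2982 → min 2982.
Length 5: A₁..A₅: k=1: 0+2982+20·3·13=3762; k=2: 1200+9880+20·20·13=16280; k=3: 2400+4680+20·20·13=12280; k=4: 3360+0+20·18·13=8040 → min 3762.
Optimal order: (A₁ (((A₂ A₃) A₄) A₅)) with cost 3762.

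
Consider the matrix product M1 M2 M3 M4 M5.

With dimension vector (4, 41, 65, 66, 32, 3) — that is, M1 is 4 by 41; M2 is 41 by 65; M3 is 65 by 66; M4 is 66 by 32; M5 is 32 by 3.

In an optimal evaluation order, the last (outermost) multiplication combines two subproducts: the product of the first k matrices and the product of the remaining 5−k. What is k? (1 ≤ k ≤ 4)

1

Adjacent pairs: M1M2 = 4·41·65 = 10660; M2M3 = 41·65·66 = 175890; M3M4 = 65·66·32 = 137280; M4M5 = 66·32·3 = 6336.
Length 3: M1..M3: k=1: 0+175890+4·41·66=186714; k=2: 10660+0+4·65·66=27820 → min 27820 | M2..M4: k=2: 0+137280+41·65·32=222560; k=3: 175890+0+41·66·32=262482 → min 222560 | M3..M5: k=3: 0+6336+65·66·3=19206; k=4: 137280+0+65·32·3=143520 → min 19206.
Length 4: M1..M4: k=1: 0+222560+4·41·32=227808; k=2: 10660+137280+4·65·32=156260; k=3: 27820+0+4·66·32=36268 → min 36268 | M2..M5: k=2: 0+19206+41·65·3=27201; k=3: 175890+6336+41·66·3=190344; k=4: 222560+0+41·32·3=226496 → min 27201.
Top-level splits: k=1: (M1..M1)·(M2..M5) → 0+27201+4·41·3 = 27693; k=2: (M1..M2)·(M3..M5) → 10660+19206+4·65·3 = 30646; k=3: (M1..M3)·(M4..M5) → 27820+6336+4·66·3 = 34948; k=4: (M1..M4)·(M5..M5) → 36268+0+4·32·3 = 36652.
Best split is after M1, i.e. k = 1.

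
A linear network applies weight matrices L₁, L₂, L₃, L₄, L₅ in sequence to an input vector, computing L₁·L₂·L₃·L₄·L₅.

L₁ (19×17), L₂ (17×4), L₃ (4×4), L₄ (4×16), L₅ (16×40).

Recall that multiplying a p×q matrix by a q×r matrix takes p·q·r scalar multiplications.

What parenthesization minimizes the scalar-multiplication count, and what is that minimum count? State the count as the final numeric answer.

7148

Adjacent pairs: L₁L₂ = 19·17·4 = 1292; L₂L₃ = 17·4·4 = 272; L₃L₄ = 4·4·16 = 256; L₄L₅ = 4·16·40 = 2560.
Length 3: L₁..L₃: k=1: 0+272+19·17·4=1564; k=2: 1292+0+19·4·4=1596 → min 1564 | L₂..L₄: k=2: 0+256+17·4·16=1344; k=3: 272+0+17·4·16=1360 → min 1344 | L₃..L₅: k=3: 0+2560+4·4·40=3200; k=4: 256+0+4·16·40=2816 → min 2816.
Length 4: L₁..L₄: k=1: 0+1344+19·17·16=6512; k=2: 1292+256+19·4·16=2764; k=3: 1564+0+19·4·16=2780 → min 2764 | L₂..L₅: k=2: 0+2816+17·4·40=5536; k=3: 272+2560+17·4·40=5552; k=4: 1344+0+17·16·40=12224 → min 5536.
Length 5: L₁..L₅: k=1: 0+5536+19·17·40=18456; k=2: 1292+2816+19·4·40=7148; k=3: 1564+2560+19·4·40=7164; k=4: 2764+0+19·16·40=14924 → min 7148.
Optimal parenthesization: ((L₁·L₂)·((L₃·L₄)·L₅)) with cost 7148.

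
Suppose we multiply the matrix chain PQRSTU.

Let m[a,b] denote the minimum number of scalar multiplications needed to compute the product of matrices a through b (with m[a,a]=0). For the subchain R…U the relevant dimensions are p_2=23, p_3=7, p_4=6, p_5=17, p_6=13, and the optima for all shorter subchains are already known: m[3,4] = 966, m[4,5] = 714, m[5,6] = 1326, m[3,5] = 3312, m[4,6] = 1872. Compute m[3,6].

m[3,6] = min over k∈[3,5] of m[3,k]+m[k+1,6]+p_{2}·p_k·p_{6}.
k=3: 0 + 1872 + 23·7·13 = 3965; k=4: 966 + 1326 + 23·6·13 = 4086; k=5: 3312 + 0 + 23·17·13 = 8395.
Minimum: 3965 at k=3.

3965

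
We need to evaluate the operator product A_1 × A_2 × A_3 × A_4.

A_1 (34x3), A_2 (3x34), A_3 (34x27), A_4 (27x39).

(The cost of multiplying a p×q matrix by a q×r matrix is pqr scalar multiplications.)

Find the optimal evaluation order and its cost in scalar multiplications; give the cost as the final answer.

Adjacent pairs: A_1A_2 = 34·3·34 = 3468; A_2A_3 = 3·34·27 = 2754; A_3A_4 = 34·27·39 = 35802.
Length 3: A_1..A_3: k=1: 0+2754+34·3·27=5508; k=2: 3468+0+34·34·27=34680 → min 5508 | A_2..A_4: k=2: 0+35802+3·34·39=39780; k=3: 2754+0+3·27·39=5913 → min 5913.
Length 4: A_1..A_4: k=1: 0+5913+34·3·39=9891; k=2: 3468+35802+34·34·39=84354; k=3: 5508+0+34·27·39=41310 → min 9891.
Optimal parenthesization: (A_1 × ((A_2 × A_3) × A_4)) with cost 9891.

9891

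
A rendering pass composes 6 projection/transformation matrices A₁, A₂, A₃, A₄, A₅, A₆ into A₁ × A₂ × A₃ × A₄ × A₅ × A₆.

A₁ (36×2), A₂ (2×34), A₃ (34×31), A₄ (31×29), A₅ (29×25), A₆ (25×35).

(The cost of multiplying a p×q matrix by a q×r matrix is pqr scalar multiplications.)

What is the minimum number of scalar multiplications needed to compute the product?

9626

Adjacent pairs: A₁A₂ = 36·2·34 = 2448; A₂A₃ = 2·34·31 = 2108; A₃A₄ = 34·31·29 = 30566; A₄A₅ = 31·29·25 = 22475; A₅A₆ = 29·25·35 = 25375.
Length 3: A₁..A₃: k=1: 0+2108+36·2·31=4340; k=2: 2448+0+36·34·31=40392 → min 4340 | A₂..A₄: k=2: 0+30566+2·34·29=32538; k=3: 2108+0+2·31·29=3906 → min 3906 | A₃..A₅: k=3: 0+22475+34·31·25=48825; k=4: 30566+0+34·29·25=55216 → min 48825 | A₄..A₆: k=4: 0+25375+31·29·35=56840; k=5: 22475+0+31·25·35=49600 → min 49600.
Length 4: A₁..A₄: k=1: 0+3906+36·2·29=5994; k=2: 2448+30566+36·34·29=68510; k=3: 4340+0+36·31·29=36704 → min 5994 | A₂..A₅: k=2: 0+48825+2·34·25=50525; k=3: 2108+22475+2·31·25=26133; k=4: 3906+0+2·29·25=5356 → min 5356 | A₃..A₆: k=3: 0+49600+34·31·35=86490; k=4: 30566+25375+34·29·35=90451; k=5: 48825+0+34·25·35=78575 → min 78575.
Length 5: A₁..A₅: k=1: 0+5356+36·2·25=7156; k=2: 2448+48825+36·34·25=81873; k=3: 4340+22475+36·31·25=54715; k=4: 5994+0+36·29·25=32094 → min 7156 | A₂..A₆: k=2: 0+78575+2·34·35=80955; k=3: 2108+49600+2·31·35=53878; k=4: 3906+25375+2·29·35=31311; k=5: 5356+0+2·25·35=7106 → min 7106.
Length 6: A₁..A₆: k=1: 0+7106+36·2·35=9626; k=2: 2448+78575+36·34·35=123863; k=3: 4340+49600+36·31·35=93000; k=4: 5994+25375+36·29·35=67909; k=5: 7156+0+36·25·35=38656 → min 9626.
Optimal order: (A₁ × ((((A₂ × A₃) × A₄) × A₅) × A₆)) with cost 9626.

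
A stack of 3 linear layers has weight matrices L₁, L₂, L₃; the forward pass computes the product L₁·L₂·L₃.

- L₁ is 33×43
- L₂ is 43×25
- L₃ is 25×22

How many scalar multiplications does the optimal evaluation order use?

Order (L₁·(L₂·L₃)): (L₂·L₃): 43×25 by 25×22 → 43×22, cost 43·25·22 = 23650; (L₁·(L₂·L₃)): 33×43 by 43×22 → 33×22, cost 33·43·22 = 31218; cumulative 54868. Total 54868.
Order ((L₁·L₂)·L₃): (L₁·L₂): 33×43 by 43×25 → 33×25, cost 33·43·25 = 35475; ((L₁·L₂)·L₃): 33×25 by 25×22 → 33×22, cost 33·25·22 = 18150; cumulative 53625. Total 53625.
Minimum: 53625.

53625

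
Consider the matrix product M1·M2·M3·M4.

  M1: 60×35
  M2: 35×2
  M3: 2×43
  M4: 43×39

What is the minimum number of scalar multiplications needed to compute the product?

12234

Adjacent pairs: M1M2 = 60·35·2 = 4200; M2M3 = 35·2·43 = 3010; M3M4 = 2·43·39 = 3354.
Length 3: M1..M3: k=1: 0+3010+60·35·43=93310; k=2: 4200+0+60·2·43=9360 → min 9360 | M2..M4: k=2: 0+3354+35·2·39=6084; k=3: 3010+0+35·43·39=61705 → min 6084.
Length 4: M1..M4: k=1: 0+6084+60·35·39=87984; k=2: 4200+3354+60·2·39=12234; k=3: 9360+0+60·43·39=109980 → min 12234.
Optimal order: ((M1·M2)·(M3·M4)) with cost 12234.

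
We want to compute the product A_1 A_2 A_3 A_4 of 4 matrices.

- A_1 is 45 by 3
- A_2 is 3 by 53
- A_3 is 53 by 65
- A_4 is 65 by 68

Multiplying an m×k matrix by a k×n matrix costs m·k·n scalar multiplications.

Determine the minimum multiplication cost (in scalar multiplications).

32775

Adjacent pairs: A_1A_2 = 45·3·53 = 7155; A_2A_3 = 3·53·65 = 10335; A_3A_4 = 53·65·68 = 234260.
Length 3: A_1..A_3: k=1: 0+10335+45·3·65=19110; k=2: 7155+0+45·53·65=162180 → min 19110 | A_2..A_4: k=2: 0+234260+3·53·68=245072; k=3: 10335+0+3·65·68=23595 → min 23595.
Length 4: A_1..A_4: k=1: 0+23595+45·3·68=32775; k=2: 7155+234260+45·53·68=403595; k=3: 19110+0+45·65·68=218010 → min 32775.
Optimal order: (A_1 ((A_2 A_3) A_4)) with cost 32775.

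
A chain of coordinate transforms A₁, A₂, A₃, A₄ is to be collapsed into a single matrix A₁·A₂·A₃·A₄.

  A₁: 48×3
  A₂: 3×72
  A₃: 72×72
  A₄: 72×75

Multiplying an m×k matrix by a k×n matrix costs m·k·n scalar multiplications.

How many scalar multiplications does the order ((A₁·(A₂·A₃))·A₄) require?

(A₂·A₃): 3×72 by 72×72 → 3×72, cost 3·72·72 = 15552
(A₁·(A₂·A₃)): 48×3 by 3×72 → 48×72, cost 48·3·72 = 10368; cumulative 25920
((A₁·(A₂·A₃))·A₄): 48×72 by 72×75 → 48×75, cost 48·72·75 = 259200; cumulative 285120
Total: 285120 scalar multiplications.

285120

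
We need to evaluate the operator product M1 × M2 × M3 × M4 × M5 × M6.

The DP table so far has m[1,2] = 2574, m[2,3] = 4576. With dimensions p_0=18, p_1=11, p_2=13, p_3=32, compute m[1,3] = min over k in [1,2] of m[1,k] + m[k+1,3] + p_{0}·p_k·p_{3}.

m[1,3] = min over k∈[1,2] of m[1,k]+m[k+1,3]+p_{0}·p_k·p_{3}.
k=1: 0 + 4576 + 18·11·32 = 10912; k=2: 2574 + 0 + 18·13·32 = 10062.
Minimum: 10062 at k=2.

10062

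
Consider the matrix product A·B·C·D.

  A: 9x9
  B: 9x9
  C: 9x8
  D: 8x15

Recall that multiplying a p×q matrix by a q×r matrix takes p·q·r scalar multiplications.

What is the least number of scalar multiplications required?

2376

Adjacent pairs: AB = 9·9·9 = 729; BC = 9·9·8 = 648; CD = 9·8·15 = 1080.
Length 3: A..C: k=1: 0+648+9·9·8=1296; k=2: 729+0+9·9·8=1377 → min 1296 | B..D: k=2: 0+1080+9·9·15=2295; k=3: 648+0+9·8·15=1728 → min 1728.
Length 4: A..D: k=1: 0+1728+9·9·15=2943; k=2: 729+1080+9·9·15=3024; k=3: 1296+0+9·8·15=2376 → min 2376.
Optimal order: ((A·(B·C))·D) with cost 2376.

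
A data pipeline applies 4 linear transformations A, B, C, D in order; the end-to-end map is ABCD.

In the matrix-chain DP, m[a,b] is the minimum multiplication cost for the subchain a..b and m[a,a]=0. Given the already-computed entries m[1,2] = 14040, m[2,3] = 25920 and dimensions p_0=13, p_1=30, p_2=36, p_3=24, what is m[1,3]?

m[1,3] = min over k∈[1,2] of m[1,k]+m[k+1,3]+p_{0}·p_k·p_{3}.
k=1: 0 + 25920 + 13·30·24 = 35280; k=2: 14040 + 0 + 13·36·24 = 25272.
Minimum: 25272 at k=2.

25272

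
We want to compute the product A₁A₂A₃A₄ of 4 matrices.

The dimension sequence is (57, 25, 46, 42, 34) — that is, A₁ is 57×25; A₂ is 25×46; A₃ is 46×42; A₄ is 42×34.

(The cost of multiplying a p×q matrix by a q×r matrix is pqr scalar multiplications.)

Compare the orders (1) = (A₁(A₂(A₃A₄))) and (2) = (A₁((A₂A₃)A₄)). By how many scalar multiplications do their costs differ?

Order (1) = (A₁(A₂(A₃A₄))): (A₃A₄): 46×42 by 42×34 → 46×34, cost 46·42·34 = 65688; (A₂(A₃A₄)): 25×46 by 46×34 → 25×34, cost 25·46·34 = 39100; cumulative 104788; (A₁(A₂(A₃A₄))): 57×25 by 25×34 → 57×34, cost 57·25·34 = 48450; cumulative 153238. Total 153238.
Order (2) = (A₁((A₂A₃)A₄)): (A₂A₃): 25×46 by 46×42 → 25×42, cost 25·46·42 = 48300; ((A₂A₃)A₄): 25×42 by 42×34 → 25×34, cost 25·42·34 = 35700; cumulative 84000; (A₁((A₂A₃)A₄)): 57×25 by 25×34 → 57×34, cost 57·25·34 = 48450; cumulative 132450. Total 132450.
Difference: |153238 − 132450| = 20788.

20788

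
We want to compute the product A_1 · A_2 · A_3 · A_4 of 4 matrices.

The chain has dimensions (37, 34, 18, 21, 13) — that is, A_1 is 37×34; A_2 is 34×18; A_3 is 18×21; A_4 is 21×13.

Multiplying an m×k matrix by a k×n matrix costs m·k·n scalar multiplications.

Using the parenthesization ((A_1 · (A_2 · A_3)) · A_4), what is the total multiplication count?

(A_2 · A_3): 34×18 by 18×21 → 34×21, cost 34·18·21 = 12852
(A_1 · (A_2 · A_3)): 37×34 by 34×21 → 37×21, cost 37·34·21 = 26418; cumulative 39270
((A_1 · (A_2 · A_3)) · A_4): 37×21 by 21×13 → 37×13, cost 37·21·13 = 10101; cumulative 49371
Total: 49371 scalar multiplications.

49371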